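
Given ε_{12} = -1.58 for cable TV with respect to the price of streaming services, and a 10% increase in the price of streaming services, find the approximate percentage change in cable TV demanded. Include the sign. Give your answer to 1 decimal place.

%ΔQ ≈ ε × %ΔP of streaming services = -1.58 × (10%) = -15.8%.

-15.8%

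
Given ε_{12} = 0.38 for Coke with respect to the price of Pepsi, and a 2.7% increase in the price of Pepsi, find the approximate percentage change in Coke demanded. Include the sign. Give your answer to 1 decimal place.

%ΔQ ≈ ε × %ΔP of Pepsi = 0.38 × (2.7%) = 1.0%.

1.0%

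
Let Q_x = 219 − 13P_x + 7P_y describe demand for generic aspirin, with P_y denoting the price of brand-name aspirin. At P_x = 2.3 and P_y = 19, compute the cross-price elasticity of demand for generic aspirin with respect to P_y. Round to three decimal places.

0.413

At P_x = 2.3 and P_y = 19: Q_x = 322.1.
∂Q_x/∂P_y = 7.
ε = (∂Q_x/∂P_y)(P_y/Q_x) = 7 × (19/322.1) ≈ 0.413.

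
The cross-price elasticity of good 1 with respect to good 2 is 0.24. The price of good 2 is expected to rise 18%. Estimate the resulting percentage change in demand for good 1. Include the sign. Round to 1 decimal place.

%ΔQ ≈ ε × %ΔP of good 2 = 0.24 × (18%) = 4.3%.
Demand for good 1 rises by about 4.3%.

4.3%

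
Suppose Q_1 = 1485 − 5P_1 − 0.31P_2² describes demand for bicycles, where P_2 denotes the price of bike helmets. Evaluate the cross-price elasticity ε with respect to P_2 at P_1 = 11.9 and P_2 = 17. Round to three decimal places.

-0.134

At P_1 = 11.9 and P_2 = 17: Q_1 = 1335.91.
∂Q_1/∂P_2 = -0.62P_2 = -0.62(17) = -10.5400.
ε = (∂Q_1/∂P_2)(P_2/Q_1) = -10.5400 × (17/1335.91) ≈ -0.134.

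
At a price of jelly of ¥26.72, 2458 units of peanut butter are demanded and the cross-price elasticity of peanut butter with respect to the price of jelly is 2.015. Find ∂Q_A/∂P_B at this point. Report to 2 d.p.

ε = (∂Q_A/∂P_B)·(P_B/Q_A) ⇒ ∂Q_A/∂P_B = ε·Q_A/P_B = 2.015 × 2458/26.72 ≈ 185.36.

185.36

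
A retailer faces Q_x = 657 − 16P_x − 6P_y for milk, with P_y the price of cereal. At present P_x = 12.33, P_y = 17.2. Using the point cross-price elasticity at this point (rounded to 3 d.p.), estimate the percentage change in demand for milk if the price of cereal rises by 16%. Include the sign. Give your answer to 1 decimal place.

-4.6%

At P_x = 12.33, P_y = 17.2: Q_x = 356.52.
∂Q_x/∂P_y = -6.
ε = (∂Q_x/∂P_y)(P_y/Q_x) = -6.0000 × 17.2/356.52 ≈ -0.289.
%ΔQ_x ≈ ε × %ΔP_y = -0.289 × (16%) = -4.6%.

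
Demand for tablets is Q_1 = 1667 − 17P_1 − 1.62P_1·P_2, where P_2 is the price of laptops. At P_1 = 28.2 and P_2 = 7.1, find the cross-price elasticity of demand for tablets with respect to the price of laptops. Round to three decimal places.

-0.376

At P_1 = 28.2 and P_2 = 7.1: Q_1 = 863.244.
∂Q_1/∂P_2 = -1.62P_1 = -1.62(28.2) = -45.6840.
ε = (∂Q_1/∂P_2)(P_2/Q_1) = -45.6840 × (7.1/863.244) ≈ -0.376.
ε < 0: complements.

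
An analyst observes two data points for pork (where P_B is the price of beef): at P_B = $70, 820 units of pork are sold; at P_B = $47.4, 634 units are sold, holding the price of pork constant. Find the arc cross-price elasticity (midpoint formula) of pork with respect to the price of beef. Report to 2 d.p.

0.66

ΔQ_A = 634 − 820 = -186; ΔP_B = 47.4 − 70 = -22.6.
Midpoints: Q̄_A = 727.0, P̄_B = 58.70.
ε = (ΔQ_A/Q̄_A)/(ΔP_B/P̄_B) = (-186/727.0)/(-22.6/58.70) ≈ 0.66.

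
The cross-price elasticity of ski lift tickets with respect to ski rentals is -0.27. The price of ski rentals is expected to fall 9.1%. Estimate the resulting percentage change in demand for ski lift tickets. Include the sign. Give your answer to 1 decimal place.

2.5%

%ΔQ ≈ ε × %ΔP of ski rentals = -0.27 × (-9.1%) = 2.5%.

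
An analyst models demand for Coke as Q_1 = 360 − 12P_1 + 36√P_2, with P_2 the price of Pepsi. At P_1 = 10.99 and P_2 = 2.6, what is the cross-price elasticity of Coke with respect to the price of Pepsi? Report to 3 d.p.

At P_1 = 10.99 and P_2 = 2.6: Q_1 = 286.168.
∂Q_1/∂P_2 = 36/(2√P_2) = 36/(2√2.6) = 11.1631.
ε = (∂Q_1/∂P_2)(P_2/Q_1) = 11.1631 × (2.6/286.168) ≈ 0.101.
ε > 0: substitutes.

0.101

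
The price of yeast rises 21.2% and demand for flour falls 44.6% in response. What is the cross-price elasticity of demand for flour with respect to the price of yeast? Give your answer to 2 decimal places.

ε = (%ΔQ of flour) / (%ΔP of yeast) = (-44.6%) / (21.2%) ≈ -2.10.

-2.10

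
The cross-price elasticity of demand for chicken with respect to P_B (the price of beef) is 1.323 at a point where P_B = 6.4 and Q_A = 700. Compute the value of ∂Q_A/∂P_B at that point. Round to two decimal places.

ε = (∂Q_A/∂P_B)·(P_B/Q_A) ⇒ ∂Q_A/∂P_B = ε·Q_A/P_B = 1.323 × 700/6.4 ≈ 144.70.

144.70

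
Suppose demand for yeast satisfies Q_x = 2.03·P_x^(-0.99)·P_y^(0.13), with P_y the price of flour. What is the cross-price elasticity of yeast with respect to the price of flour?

0.13

In a log-linear (constant-elasticity) demand function, the coefficient on the exponent of P_y is the cross-price elasticity.
ε = 0.13. Positive, so yeast and flour are substitutes.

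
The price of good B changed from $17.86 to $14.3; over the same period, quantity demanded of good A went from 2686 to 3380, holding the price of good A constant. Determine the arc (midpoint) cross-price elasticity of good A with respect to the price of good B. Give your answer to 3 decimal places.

ΔQ_A = 3380 − 2686 = 694; ΔP_B = 14.3 − 17.86 = -3.56.
Midpoints: Q̄_A = 3033.0, P̄_B = 16.08.
ε = (ΔQ_A/Q̄_A)/(ΔP_B/P̄_B) = (694/3033.0)/(-3.56/16.08) ≈ -1.034.
ε < 0: good A and good B are complements.

-1.034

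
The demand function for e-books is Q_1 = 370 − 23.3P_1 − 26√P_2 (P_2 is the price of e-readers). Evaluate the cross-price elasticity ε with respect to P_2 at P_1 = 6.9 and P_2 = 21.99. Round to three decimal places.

At P_1 = 6.9 and P_2 = 21.99: Q_1 = 87.307.
∂Q_1/∂P_2 = -26/(2√P_2) = -26/(2√21.99) = -2.7722.
ε = (∂Q_1/∂P_2)(P_2/Q_1) = -2.7722 × (21.99/87.307) ≈ -0.698.

-0.698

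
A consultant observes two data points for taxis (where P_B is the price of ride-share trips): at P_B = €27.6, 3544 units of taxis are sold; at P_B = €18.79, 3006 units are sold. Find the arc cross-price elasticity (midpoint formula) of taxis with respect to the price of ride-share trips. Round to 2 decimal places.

0.43

ΔQ_A = 3006 − 3544 = -538; ΔP_B = 18.79 − 27.6 = -8.81.
Midpoints: Q̄_A = 3275.0, P̄_B = 23.20.
ε = (ΔQ_A/Q̄_A)/(ΔP_B/P̄_B) = (-538/3275.0)/(-8.81/23.20) ≈ 0.43.
ε > 0: taxis and ride-share trips are substitutes.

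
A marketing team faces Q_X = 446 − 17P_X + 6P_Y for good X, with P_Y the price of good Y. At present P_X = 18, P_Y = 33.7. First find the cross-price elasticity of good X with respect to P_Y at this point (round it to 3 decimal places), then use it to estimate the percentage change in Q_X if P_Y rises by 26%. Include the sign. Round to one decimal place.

At P_X = 18, P_Y = 33.7: Q_X = 342.2.
∂Q_X/∂P_Y = 6.
ε = (∂Q_X/∂P_Y)(P_Y/Q_X) = 6.0000 × 33.7/342.2 ≈ 0.591.
%ΔQ_X ≈ ε × %ΔP_Y = 0.591 × (26%) = 15.4%.

15.4%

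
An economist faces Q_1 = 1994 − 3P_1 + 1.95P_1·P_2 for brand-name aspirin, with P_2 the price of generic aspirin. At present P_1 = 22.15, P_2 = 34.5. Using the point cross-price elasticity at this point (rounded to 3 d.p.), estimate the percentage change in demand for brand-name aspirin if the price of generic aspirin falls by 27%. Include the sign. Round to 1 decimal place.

-11.8%

At P_1 = 22.15, P_2 = 34.5: Q_1 = 3417.691.
∂Q_1/∂P_2 = 1.95P_1 = 43.1925.
ε = (∂Q_1/∂P_2)(P_2/Q_1) = 43.1925 × 34.5/3417.691 ≈ 0.436.
%ΔQ_1 ≈ ε × %ΔP_2 = 0.436 × (-27%) = -11.8%.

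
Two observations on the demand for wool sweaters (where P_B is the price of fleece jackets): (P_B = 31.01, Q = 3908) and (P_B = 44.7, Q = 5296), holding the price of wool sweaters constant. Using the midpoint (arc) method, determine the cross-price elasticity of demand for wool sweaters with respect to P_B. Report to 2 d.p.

ΔQ_A = 5296 − 3908 = 1388; ΔP_B = 44.7 − 31.01 = 13.69.
Midpoints: Q̄_A = 4602.0, P̄_B = 37.86.
ε = (ΔQ_A/Q̄_A)/(ΔP_B/P̄_B) = (1388/4602.0)/(13.69/37.86) ≈ 0.83.
ε > 0: wool sweaters and fleece jackets are substitutes.

0.83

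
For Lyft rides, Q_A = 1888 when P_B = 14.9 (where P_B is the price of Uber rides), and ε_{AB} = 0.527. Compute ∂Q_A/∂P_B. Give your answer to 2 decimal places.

66.78

ε = (∂Q_A/∂P_B)·(P_B/Q_A) ⇒ ∂Q_A/∂P_B = ε·Q_A/P_B = 0.527 × 1888/14.9 ≈ 66.78.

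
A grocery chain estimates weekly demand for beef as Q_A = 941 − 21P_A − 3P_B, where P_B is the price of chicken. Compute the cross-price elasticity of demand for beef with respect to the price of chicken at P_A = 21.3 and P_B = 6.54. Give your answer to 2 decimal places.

At P_A = 21.3 and P_B = 6.54: Q_A = 474.08.
∂Q_A/∂P_B = -3.
ε = (∂Q_A/∂P_B)(P_B/Q_A) = -3 × (6.54/474.08) ≈ -0.04.
Since ε < 0, beef and chicken are complements.

-0.04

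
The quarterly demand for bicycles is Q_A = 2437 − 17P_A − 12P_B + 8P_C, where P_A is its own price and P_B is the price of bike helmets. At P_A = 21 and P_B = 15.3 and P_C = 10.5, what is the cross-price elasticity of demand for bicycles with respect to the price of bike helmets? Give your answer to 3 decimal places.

At P_A = 21 and P_B = 15.3 and P_C = 10.5: Q_A = 1980.4.
∂Q_A/∂P_B = -12.
ε = (∂Q_A/∂P_B)(P_B/Q_A) = -12 × (15.3/1980.4) ≈ -0.093.
Since ε < 0, bicycles and bike helmets are complements.

-0.093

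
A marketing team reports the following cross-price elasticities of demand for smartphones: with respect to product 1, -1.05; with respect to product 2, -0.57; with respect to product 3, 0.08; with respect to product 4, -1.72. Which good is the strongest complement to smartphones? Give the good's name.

Complements have ε < 0. The most negative value is -1.72 (product 4).

product 4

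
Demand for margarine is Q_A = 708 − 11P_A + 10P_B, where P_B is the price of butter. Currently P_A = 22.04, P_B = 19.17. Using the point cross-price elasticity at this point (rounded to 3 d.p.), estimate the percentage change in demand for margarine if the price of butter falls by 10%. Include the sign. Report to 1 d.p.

At P_A = 22.04, P_B = 19.17: Q_A = 657.26.
∂Q_A/∂P_B = 10.
ε = (∂Q_A/∂P_B)(P_B/Q_A) = 10.0000 × 19.17/657.26 ≈ 0.292.
%ΔQ_A ≈ ε × %ΔP_B = 0.292 × (-10%) = -2.9%.

-2.9%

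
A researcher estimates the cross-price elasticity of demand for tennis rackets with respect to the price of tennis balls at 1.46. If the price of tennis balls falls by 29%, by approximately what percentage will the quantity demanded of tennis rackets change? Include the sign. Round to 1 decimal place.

%ΔQ ≈ ε × %ΔP of tennis balls = 1.46 × (-29%) = -42.3%.
Demand for tennis rackets falls by about 42.3%.

-42.3%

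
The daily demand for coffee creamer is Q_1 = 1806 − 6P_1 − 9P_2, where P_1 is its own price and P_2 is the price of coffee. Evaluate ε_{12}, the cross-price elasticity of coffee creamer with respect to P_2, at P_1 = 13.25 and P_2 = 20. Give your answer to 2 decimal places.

-0.12

At P_1 = 13.25 and P_2 = 20: Q_1 = 1546.5.
∂Q_1/∂P_2 = -9.
ε = (∂Q_1/∂P_2)(P_2/Q_1) = -9 × (20/1546.5) ≈ -0.12.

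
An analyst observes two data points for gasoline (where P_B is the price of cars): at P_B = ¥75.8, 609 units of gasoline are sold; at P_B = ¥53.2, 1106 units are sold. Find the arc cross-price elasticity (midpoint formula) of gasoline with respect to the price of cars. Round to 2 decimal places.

ΔQ_A = 1106 − 609 = 497; ΔP_B = 53.2 − 75.8 = -22.6.
Midpoints: Q̄_A = 857.5, P̄_B = 64.50.
ε = (ΔQ_A/Q̄_A)/(ΔP_B/P̄_B) = (497/857.5)/(-22.6/64.50) ≈ -1.65.

-1.65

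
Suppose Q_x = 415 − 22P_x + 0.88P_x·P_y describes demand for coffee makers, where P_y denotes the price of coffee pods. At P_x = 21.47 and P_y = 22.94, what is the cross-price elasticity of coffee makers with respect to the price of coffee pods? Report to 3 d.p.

1.152

At P_x = 21.47 and P_y = 22.94: Q_x = 376.079.
∂Q_x/∂P_y = 0.88P_x = 0.88(21.47) = 18.8936.
ε = (∂Q_x/∂P_y)(P_y/Q_x) = 18.8936 × (22.94/376.079) ≈ 1.152.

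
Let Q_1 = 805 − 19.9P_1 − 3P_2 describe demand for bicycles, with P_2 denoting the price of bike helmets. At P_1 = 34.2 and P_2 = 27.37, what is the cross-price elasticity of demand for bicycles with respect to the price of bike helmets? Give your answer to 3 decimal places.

At P_1 = 34.2 and P_2 = 27.37: Q_1 = 42.31.
∂Q_1/∂P_2 = -3.
ε = (∂Q_1/∂P_2)(P_2/Q_1) = -3 × (27.37/42.31) ≈ -1.941.
Since ε < 0, bicycles and bike helmets are complements.

-1.941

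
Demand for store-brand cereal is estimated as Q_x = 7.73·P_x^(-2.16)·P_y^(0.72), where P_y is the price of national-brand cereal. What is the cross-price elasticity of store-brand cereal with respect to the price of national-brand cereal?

In a log-linear (constant-elasticity) demand function, the coefficient on the exponent of P_y is the cross-price elasticity.
ε = 0.72. Positive, so store-brand cereal and national-brand cereal are substitutes.

0.72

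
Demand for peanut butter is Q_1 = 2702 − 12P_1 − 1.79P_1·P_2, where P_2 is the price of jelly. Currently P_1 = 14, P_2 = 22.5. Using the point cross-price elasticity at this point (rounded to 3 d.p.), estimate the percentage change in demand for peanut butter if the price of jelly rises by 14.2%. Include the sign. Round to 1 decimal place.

At P_1 = 14, P_2 = 22.5: Q_1 = 1970.15.
∂Q_1/∂P_2 = -1.79P_1 = -25.0600.
ε = (∂Q_1/∂P_2)(P_2/Q_1) = -25.0600 × 22.5/1970.15 ≈ -0.286.
%ΔQ_1 ≈ ε × %ΔP_2 = -0.286 × (14.2%) = -4.1%.

-4.1%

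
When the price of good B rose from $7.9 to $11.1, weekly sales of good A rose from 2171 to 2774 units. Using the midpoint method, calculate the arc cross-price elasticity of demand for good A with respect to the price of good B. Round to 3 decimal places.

ΔQ_A = 2774 − 2171 = 603; ΔP_B = 11.1 − 7.9 = 3.2.
Midpoints: Q̄_A = 2472.5, P̄_B = 9.50.
ε = (ΔQ_A/Q̄_A)/(ΔP_B/P̄_B) = (603/2472.5)/(3.2/9.50) ≈ 0.724.
ε > 0: good A and good B are substitutes.

0.724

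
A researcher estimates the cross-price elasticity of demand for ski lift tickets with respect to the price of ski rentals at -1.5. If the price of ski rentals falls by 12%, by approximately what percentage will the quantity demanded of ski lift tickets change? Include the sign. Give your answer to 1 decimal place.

18.0%

%ΔQ ≈ ε × %ΔP of ski rentals = -1.5 × (-12%) = 18.0%.
Demand for ski lift tickets rises by about 18.0%.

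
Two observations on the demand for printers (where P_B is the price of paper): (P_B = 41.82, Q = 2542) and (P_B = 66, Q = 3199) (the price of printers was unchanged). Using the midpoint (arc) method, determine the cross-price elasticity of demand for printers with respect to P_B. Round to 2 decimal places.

0.51

ΔQ_A = 3199 − 2542 = 657; ΔP_B = 66 − 41.82 = 24.18.
Midpoints: Q̄_A = 2870.5, P̄_B = 53.91.
ε = (ΔQ_A/Q̄_A)/(ΔP_B/P̄_B) = (657/2870.5)/(24.18/53.91) ≈ 0.51.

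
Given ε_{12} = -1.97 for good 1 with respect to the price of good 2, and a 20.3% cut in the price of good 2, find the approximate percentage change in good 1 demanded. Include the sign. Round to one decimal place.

%ΔQ ≈ ε × %ΔP of good 2 = -1.97 × (-20.3%) = 40.0%.
Demand for good 1 rises by about 40.0%.

40.0%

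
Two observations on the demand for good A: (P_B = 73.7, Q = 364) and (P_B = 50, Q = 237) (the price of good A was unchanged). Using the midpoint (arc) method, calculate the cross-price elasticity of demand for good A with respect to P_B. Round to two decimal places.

ΔQ_A = 237 − 364 = -127; ΔP_B = 50 − 73.7 = -23.7.
Midpoints: Q̄_A = 300.5, P̄_B = 61.85.
ε = (ΔQ_A/Q̄_A)/(ΔP_B/P̄_B) = (-127/300.5)/(-23.7/61.85) ≈ 1.10.

1.10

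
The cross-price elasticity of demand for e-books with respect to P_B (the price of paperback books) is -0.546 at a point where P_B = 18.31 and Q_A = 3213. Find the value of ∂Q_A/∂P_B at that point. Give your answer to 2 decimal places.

ε = (∂Q_A/∂P_B)·(P_B/Q_A) ⇒ ∂Q_A/∂P_B = ε·Q_A/P_B = -0.546 × 3213/18.31 ≈ -95.81.

-95.81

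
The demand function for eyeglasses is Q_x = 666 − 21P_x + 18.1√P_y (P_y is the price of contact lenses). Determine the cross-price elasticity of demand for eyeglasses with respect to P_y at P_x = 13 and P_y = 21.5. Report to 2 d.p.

At P_x = 13 and P_y = 21.5: Q_x = 476.926.
∂Q_x/∂P_y = 18.1/(2√P_y) = 18.1/(2√21.5) = 1.9518.
ε = (∂Q_x/∂P_y)(P_y/Q_x) = 1.9518 × (21.5/476.926) ≈ 0.09.

0.09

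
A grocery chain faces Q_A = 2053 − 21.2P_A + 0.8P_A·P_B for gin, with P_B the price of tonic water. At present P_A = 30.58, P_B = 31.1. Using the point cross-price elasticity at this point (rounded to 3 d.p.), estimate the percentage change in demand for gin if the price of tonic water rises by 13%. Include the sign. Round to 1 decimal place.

4.6%

At P_A = 30.58, P_B = 31.1: Q_A = 2165.534.
∂Q_A/∂P_B = 0.8P_A = 24.4640.
ε = (∂Q_A/∂P_B)(P_B/Q_A) = 24.4640 × 31.1/2165.534 ≈ 0.351.
%ΔQ_A ≈ ε × %ΔP_B = 0.351 × (13%) = 4.6%.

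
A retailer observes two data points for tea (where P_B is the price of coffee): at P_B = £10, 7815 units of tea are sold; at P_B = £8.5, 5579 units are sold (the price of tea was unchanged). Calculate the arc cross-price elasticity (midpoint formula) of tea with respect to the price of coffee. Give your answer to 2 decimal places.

2.06

ΔQ_A = 5579 − 7815 = -2236; ΔP_B = 8.5 − 10 = -1.5.
Midpoints: Q̄_A = 6697.0, P̄_B = 9.25.
ε = (ΔQ_A/Q̄_A)/(ΔP_B/P̄_B) = (-2236/6697.0)/(-1.5/9.25) ≈ 2.06.
ε > 0: tea and coffee are substitutes.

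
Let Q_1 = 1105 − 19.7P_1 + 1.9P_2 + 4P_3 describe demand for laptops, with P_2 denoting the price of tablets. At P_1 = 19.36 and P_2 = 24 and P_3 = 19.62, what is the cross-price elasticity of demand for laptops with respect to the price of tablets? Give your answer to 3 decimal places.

0.054

At P_1 = 19.36 and P_2 = 24 and P_3 = 19.62: Q_1 = 847.688.
∂Q_1/∂P_2 = 1.9.
ε = (∂Q_1/∂P_2)(P_2/Q_1) = 1.9 × (24/847.688) ≈ 0.054.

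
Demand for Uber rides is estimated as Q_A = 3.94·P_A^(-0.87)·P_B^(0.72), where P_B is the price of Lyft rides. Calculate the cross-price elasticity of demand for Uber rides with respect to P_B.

0.72

In a log-linear (constant-elasticity) demand function, the coefficient on the exponent of P_B is the cross-price elasticity.
ε = 0.72. Positive, so Uber rides and Lyft rides are substitutes.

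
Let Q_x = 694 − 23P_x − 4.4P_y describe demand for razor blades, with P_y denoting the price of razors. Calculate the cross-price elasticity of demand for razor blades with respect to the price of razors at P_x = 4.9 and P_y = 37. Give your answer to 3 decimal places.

At P_x = 4.9 and P_y = 37: Q_x = 418.5.
∂Q_x/∂P_y = -4.4.
ε = (∂Q_x/∂P_y)(P_y/Q_x) = -4.4 × (37/418.5) ≈ -0.389.

-0.389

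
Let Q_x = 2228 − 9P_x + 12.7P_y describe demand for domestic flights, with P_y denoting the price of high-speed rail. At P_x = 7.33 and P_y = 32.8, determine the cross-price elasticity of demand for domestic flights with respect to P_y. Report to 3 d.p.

0.162

At P_x = 7.33 and P_y = 32.8: Q_x = 2578.59.
∂Q_x/∂P_y = 12.7.
ε = (∂Q_x/∂P_y)(P_y/Q_x) = 12.7 × (32.8/2578.59) ≈ 0.162.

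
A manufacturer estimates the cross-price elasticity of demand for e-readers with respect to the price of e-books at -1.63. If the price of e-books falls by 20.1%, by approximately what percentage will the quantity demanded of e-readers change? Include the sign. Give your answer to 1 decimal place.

%ΔQ ≈ ε × %ΔP of e-books = -1.63 × (-20.1%) = 32.8%.
Demand for e-readers rises by about 32.8%.

32.8%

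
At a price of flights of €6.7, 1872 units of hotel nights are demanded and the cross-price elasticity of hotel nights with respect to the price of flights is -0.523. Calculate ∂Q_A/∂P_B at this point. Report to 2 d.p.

-146.13

ε = (∂Q_A/∂P_B)·(P_B/Q_A) ⇒ ∂Q_A/∂P_B = ε·Q_A/P_B = -0.523 × 1872/6.7 ≈ -146.13.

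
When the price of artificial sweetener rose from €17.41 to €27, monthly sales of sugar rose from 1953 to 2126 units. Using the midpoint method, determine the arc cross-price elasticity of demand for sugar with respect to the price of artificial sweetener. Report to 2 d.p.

ΔQ_A = 2126 − 1953 = 173; ΔP_B = 27 − 17.41 = 9.59.
Midpoints: Q̄_A = 2039.5, P̄_B = 22.20.
ε = (ΔQ_A/Q̄_A)/(ΔP_B/P̄_B) = (173/2039.5)/(9.59/22.20) ≈ 0.20.
ε > 0: sugar and artificial sweetener are substitutes.

0.20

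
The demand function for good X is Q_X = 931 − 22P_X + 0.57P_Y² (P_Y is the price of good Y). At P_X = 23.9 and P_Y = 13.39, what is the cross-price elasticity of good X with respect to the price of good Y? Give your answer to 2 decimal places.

At P_X = 23.9 and P_Y = 13.39: Q_X = 507.396.
∂Q_X/∂P_Y = 1.14P_Y = 1.14(13.39) = 15.2646.
ε = (∂Q_X/∂P_Y)(P_Y/Q_X) = 15.2646 × (13.39/507.396) ≈ 0.40.

0.40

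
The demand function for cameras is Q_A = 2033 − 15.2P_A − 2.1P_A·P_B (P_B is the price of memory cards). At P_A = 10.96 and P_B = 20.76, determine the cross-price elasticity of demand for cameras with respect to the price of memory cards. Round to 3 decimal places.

-0.344

At P_A = 10.96 and P_B = 20.76: Q_A = 1388.596.
∂Q_A/∂P_B = -2.1P_A = -2.1(10.96) = -23.0160.
ε = (∂Q_A/∂P_B)(P_B/Q_A) = -23.0160 × (20.76/1388.596) ≈ -0.344.
ε < 0: complements.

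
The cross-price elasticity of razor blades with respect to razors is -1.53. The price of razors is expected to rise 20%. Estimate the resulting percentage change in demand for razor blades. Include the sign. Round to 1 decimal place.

%ΔQ ≈ ε × %ΔP of razors = -1.53 × (20%) = -30.6%.

-30.6%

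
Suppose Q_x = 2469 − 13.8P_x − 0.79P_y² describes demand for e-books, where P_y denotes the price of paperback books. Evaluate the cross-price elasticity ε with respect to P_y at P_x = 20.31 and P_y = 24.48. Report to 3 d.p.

At P_x = 20.31 and P_y = 24.48: Q_x = 1715.298.
∂Q_x/∂P_y = -1.58P_y = -1.58(24.48) = -38.6784.
ε = (∂Q_x/∂P_y)(P_y/Q_x) = -38.6784 × (24.48/1715.298) ≈ -0.552.
ε < 0: complements.

-0.552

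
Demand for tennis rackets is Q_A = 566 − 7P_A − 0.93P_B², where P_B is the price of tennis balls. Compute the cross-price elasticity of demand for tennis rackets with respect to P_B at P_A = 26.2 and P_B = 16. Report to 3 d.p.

At P_A = 26.2 and P_B = 16: Q_A = 144.52.
∂Q_A/∂P_B = -1.86P_B = -1.86(16) = -29.7600.
ε = (∂Q_A/∂P_B)(P_B/Q_A) = -29.7600 × (16/144.52) ≈ -3.295.

-3.295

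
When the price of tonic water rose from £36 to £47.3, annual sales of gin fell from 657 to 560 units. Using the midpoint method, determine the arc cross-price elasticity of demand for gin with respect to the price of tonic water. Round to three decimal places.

-0.588

ΔQ_A = 560 − 657 = -97; ΔP_B = 47.3 − 36 = 11.3.
Midpoints: Q̄_A = 608.5, P̄_B = 41.65.
ε = (ΔQ_A/Q̄_A)/(ΔP_B/P̄_B) = (-97/608.5)/(11.3/41.65) ≈ -0.588.
ε < 0: gin and tonic water are complements.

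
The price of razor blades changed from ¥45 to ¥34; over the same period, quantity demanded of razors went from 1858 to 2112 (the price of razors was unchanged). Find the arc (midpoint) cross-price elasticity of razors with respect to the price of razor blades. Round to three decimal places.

-0.459

ΔQ_A = 2112 − 1858 = 254; ΔP_B = 34 − 45 = -11.
Midpoints: Q̄_A = 1985.0, P̄_B = 39.50.
ε = (ΔQ_A/Q̄_A)/(ΔP_B/P̄_B) = (254/1985.0)/(-11/39.50) ≈ -0.459.
ε < 0: razors and razor blades are complements.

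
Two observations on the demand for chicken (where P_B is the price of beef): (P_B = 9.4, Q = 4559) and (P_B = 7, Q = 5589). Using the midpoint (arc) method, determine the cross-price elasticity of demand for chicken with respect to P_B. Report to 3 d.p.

-0.694

ΔQ_A = 5589 − 4559 = 1030; ΔP_B = 7 − 9.4 = -2.4.
Midpoints: Q̄_A = 5074.0, P̄_B = 8.20.
ε = (ΔQ_A/Q̄_A)/(ΔP_B/P̄_B) = (1030/5074.0)/(-2.4/8.20) ≈ -0.694.
ε < 0: chicken and beef are complements.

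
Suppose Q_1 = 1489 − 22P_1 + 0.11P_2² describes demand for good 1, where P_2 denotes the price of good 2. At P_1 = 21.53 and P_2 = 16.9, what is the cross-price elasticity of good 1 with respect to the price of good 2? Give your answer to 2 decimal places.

0.06

At P_1 = 21.53 and P_2 = 16.9: Q_1 = 1046.757.
∂Q_1/∂P_2 = 0.22P_2 = 0.22(16.9) = 3.7180.
ε = (∂Q_1/∂P_2)(P_2/Q_1) = 3.7180 × (16.9/1046.757) ≈ 0.06.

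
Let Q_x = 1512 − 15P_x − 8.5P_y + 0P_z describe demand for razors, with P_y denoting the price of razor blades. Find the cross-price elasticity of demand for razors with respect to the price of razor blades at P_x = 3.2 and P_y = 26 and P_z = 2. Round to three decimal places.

At P_x = 3.2 and P_y = 26 and P_z = 2: Q_x = 1243.
∂Q_x/∂P_y = -8.5.
ε = (∂Q_x/∂P_y)(P_y/Q_x) = -8.5 × (26/1243) ≈ -0.178.
Since ε < 0, razors and razor blades are complements.

-0.178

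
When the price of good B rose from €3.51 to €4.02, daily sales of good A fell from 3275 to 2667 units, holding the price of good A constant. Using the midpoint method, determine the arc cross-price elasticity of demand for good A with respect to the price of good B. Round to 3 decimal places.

-1.511

ΔQ_A = 2667 − 3275 = -608; ΔP_B = 4.02 − 3.51 = 0.51.
Midpoints: Q̄_A = 2971.0, P̄_B = 3.76.
ε = (ΔQ_A/Q̄_A)/(ΔP_B/P̄_B) = (-608/2971.0)/(0.51/3.76) ≈ -1.511.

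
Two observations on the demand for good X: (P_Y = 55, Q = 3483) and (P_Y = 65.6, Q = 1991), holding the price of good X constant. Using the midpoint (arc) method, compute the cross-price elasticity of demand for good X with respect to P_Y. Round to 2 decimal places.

-3.10

ΔQ_X = 1991 − 3483 = -1492; ΔP_Y = 65.6 − 55 = 10.6.
Midpoints: Q̄_X = 2737.0, P̄_Y = 60.30.
ε = (ΔQ_X/Q̄_X)/(ΔP_Y/P̄_Y) = (-1492/2737.0)/(10.6/60.30) ≈ -3.10.
ε < 0: good X and good Y are complements.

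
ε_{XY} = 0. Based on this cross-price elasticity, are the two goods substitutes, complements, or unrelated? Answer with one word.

ε = 0: demand for good X does not respond to good Y's price; the goods are unrelated.

unrelated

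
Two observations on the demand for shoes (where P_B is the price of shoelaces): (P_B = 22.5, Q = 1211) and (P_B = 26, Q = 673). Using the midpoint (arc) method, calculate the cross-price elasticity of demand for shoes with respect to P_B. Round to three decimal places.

-3.957

ΔQ_A = 673 − 1211 = -538; ΔP_B = 26 − 22.5 = 3.5.
Midpoints: Q̄_A = 942.0, P̄_B = 24.25.
ε = (ΔQ_A/Q̄_A)/(ΔP_B/P̄_B) = (-538/942.0)/(3.5/24.25) ≈ -3.957.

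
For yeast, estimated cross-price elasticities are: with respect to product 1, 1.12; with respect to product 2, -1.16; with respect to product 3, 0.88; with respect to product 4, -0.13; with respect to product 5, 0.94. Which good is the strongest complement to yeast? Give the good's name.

Complements have ε < 0. The most negative value is -1.16 (product 2).

product 2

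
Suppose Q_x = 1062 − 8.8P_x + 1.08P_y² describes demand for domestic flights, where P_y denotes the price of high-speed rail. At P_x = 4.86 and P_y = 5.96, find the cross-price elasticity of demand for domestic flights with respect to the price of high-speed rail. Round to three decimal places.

0.073

At P_x = 4.86 and P_y = 5.96: Q_x = 1057.595.
∂Q_x/∂P_y = 2.16P_y = 2.16(5.96) = 12.8736.
ε = (∂Q_x/∂P_y)(P_y/Q_x) = 12.8736 × (5.96/1057.595) ≈ 0.073.
ε > 0: substitutes.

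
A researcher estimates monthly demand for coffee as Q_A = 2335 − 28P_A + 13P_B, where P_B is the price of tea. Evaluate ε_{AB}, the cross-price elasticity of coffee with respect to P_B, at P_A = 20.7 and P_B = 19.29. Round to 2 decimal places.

At P_A = 20.7 and P_B = 19.29: Q_A = 2006.17.
∂Q_A/∂P_B = 13.
ε = (∂Q_A/∂P_B)(P_B/Q_A) = 13 × (19.29/2006.17) ≈ 0.12.

0.12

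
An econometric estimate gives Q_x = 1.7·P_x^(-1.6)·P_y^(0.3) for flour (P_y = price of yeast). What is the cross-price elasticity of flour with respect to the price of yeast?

0.30

In a log-linear (constant-elasticity) demand function, the coefficient on the exponent of P_y is the cross-price elasticity.
ε = 0.30. Positive, so flour and yeast are substitutes.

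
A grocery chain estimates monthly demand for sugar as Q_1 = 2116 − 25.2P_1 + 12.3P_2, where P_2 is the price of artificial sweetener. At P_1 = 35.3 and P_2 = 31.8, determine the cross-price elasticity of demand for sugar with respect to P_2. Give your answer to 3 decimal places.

At P_1 = 35.3 and P_2 = 31.8: Q_1 = 1617.58.
∂Q_1/∂P_2 = 12.3.
ε = (∂Q_1/∂P_2)(P_2/Q_1) = 12.3 × (31.8/1617.58) ≈ 0.242.
Since ε > 0, sugar and artificial sweetener are substitutes.

0.242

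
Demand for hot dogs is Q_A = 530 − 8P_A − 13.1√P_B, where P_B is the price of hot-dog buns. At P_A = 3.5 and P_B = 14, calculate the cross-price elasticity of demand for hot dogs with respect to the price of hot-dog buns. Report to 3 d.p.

At P_A = 3.5 and P_B = 14: Q_A = 452.984.
∂Q_A/∂P_B = -13.1/(2√P_B) = -13.1/(2√14) = -1.7506.
ε = (∂Q_A/∂P_B)(P_B/Q_A) = -1.7506 × (14/452.984) ≈ -0.054.

-0.054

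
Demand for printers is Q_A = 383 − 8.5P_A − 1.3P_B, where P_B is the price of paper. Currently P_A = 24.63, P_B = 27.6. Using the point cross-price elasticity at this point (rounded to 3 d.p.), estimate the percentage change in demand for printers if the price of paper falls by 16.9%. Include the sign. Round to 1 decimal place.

4.4%

At P_A = 24.63, P_B = 27.6: Q_A = 137.765.
∂Q_A/∂P_B = -1.3.
ε = (∂Q_A/∂P_B)(P_B/Q_A) = -1.3000 × 27.6/137.765 ≈ -0.260.
%ΔQ_A ≈ ε × %ΔP_B = -0.260 × (-16.9%) = 4.4%.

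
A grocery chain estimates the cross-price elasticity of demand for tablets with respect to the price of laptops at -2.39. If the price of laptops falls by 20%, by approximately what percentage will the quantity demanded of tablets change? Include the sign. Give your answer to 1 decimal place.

47.8%

%ΔQ ≈ ε × %ΔP of laptops = -2.39 × (-20%) = 47.8%.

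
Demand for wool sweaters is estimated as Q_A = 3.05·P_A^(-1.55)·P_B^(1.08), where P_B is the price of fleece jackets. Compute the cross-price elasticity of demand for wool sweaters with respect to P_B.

In a log-linear (constant-elasticity) demand function, the coefficient on the exponent of P_B is the cross-price elasticity.
ε = 1.08. Positive, so wool sweaters and fleece jackets are substitutes.

1.08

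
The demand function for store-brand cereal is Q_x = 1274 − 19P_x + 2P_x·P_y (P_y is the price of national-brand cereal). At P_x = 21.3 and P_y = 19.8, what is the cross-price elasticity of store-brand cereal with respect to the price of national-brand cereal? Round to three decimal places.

At P_x = 21.3 and P_y = 19.8: Q_x = 1712.78.
∂Q_x/∂P_y = 2P_x = 2(21.3) = 42.6000.
ε = (∂Q_x/∂P_y)(P_y/Q_x) = 42.6000 × (19.8/1712.78) ≈ 0.492.

0.492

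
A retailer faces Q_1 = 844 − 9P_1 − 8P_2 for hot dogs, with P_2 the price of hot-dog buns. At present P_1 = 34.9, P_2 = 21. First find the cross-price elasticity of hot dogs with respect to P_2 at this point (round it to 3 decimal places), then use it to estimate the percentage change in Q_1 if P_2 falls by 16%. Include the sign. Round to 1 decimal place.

At P_1 = 34.9, P_2 = 21: Q_1 = 361.9.
∂Q_1/∂P_2 = -8.
ε = (∂Q_1/∂P_2)(P_2/Q_1) = -8.0000 × 21/361.9 ≈ -0.464.
%ΔQ_1 ≈ ε × %ΔP_2 = -0.464 × (-16%) = 7.4%.

7.4%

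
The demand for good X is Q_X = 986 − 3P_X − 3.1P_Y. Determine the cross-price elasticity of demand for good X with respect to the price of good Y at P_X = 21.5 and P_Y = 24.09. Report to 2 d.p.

At P_X = 21.5 and P_Y = 24.09: Q_X = 846.821.
∂Q_X/∂P_Y = -3.1.
ε = (∂Q_X/∂P_Y)(P_Y/Q_X) = -3.1 × (24.09/846.821) ≈ -0.09.
Since ε < 0, good X and good Y are complements.

-0.09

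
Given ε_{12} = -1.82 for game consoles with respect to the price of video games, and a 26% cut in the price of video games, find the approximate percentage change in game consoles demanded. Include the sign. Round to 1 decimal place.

47.3%

%ΔQ ≈ ε × %ΔP of video games = -1.82 × (-26%) = 47.3%.
Demand for game consoles rises by about 47.3%.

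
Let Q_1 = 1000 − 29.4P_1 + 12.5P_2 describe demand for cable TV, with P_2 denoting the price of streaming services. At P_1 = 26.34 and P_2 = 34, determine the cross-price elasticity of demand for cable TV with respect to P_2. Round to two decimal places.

At P_1 = 26.34 and P_2 = 34: Q_1 = 650.604.
∂Q_1/∂P_2 = 12.5.
ε = (∂Q_1/∂P_2)(P_2/Q_1) = 12.5 × (34/650.604) ≈ 0.65.
Since ε > 0, cable TV and streaming services are substitutes.

0.65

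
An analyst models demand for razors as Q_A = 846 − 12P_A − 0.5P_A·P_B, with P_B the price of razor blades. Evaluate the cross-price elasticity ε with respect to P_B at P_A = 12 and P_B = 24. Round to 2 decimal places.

At P_A = 12 and P_B = 24: Q_A = 558.
∂Q_A/∂P_B = -0.5P_A = -0.5(12) = -6.0000.
ε = (∂Q_A/∂P_B)(P_B/Q_A) = -6.0000 × (24/558) ≈ -0.26.
ε < 0: complements.

-0.26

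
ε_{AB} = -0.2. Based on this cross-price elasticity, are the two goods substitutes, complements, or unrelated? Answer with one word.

complements

ε = -0.2 < 0, so a higher price of good B lowers demand for good A: complements.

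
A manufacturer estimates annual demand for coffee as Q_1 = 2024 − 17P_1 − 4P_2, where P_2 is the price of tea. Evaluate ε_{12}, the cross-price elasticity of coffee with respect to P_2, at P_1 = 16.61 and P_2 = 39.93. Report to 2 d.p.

At P_1 = 16.61 and P_2 = 39.93: Q_1 = 1581.91.
∂Q_1/∂P_2 = -4.
ε = (∂Q_1/∂P_2)(P_2/Q_1) = -4 × (39.93/1581.91) ≈ -0.10.

-0.10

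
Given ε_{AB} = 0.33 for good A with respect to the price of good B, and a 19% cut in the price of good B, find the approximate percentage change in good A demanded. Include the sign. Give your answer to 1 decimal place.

-6.3%

%ΔQ ≈ ε × %ΔP of good B = 0.33 × (-19%) = -6.3%.
Demand for good A falls by about 6.3%.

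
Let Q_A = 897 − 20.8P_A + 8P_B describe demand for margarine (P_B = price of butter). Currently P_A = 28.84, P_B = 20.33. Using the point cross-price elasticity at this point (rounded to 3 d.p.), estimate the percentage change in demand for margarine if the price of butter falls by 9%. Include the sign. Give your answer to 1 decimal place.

-3.2%

At P_A = 28.84, P_B = 20.33: Q_A = 459.768.
∂Q_A/∂P_B = 8.
ε = (∂Q_A/∂P_B)(P_B/Q_A) = 8.0000 × 20.33/459.768 ≈ 0.354.
%ΔQ_A ≈ ε × %ΔP_B = 0.354 × (-9%) = -3.2%.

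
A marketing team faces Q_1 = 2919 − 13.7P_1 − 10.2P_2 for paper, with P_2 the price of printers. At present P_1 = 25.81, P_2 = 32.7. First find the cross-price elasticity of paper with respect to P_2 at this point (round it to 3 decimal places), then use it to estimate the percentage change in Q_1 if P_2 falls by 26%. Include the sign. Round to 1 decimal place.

At P_1 = 25.81, P_2 = 32.7: Q_1 = 2231.863.
∂Q_1/∂P_2 = -10.2.
ε = (∂Q_1/∂P_2)(P_2/Q_1) = -10.2000 × 32.7/2231.863 ≈ -0.149.
%ΔQ_1 ≈ ε × %ΔP_2 = -0.149 × (-26%) = 3.9%.

3.9%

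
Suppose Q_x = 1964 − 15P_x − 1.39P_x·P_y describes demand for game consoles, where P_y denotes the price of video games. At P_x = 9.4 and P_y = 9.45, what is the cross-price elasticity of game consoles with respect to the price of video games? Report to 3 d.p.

-0.073

At P_x = 9.4 and P_y = 9.45: Q_x = 1699.526.
∂Q_x/∂P_y = -1.39P_x = -1.39(9.4) = -13.0660.
ε = (∂Q_x/∂P_y)(P_y/Q_x) = -13.0660 × (9.45/1699.526) ≈ -0.073.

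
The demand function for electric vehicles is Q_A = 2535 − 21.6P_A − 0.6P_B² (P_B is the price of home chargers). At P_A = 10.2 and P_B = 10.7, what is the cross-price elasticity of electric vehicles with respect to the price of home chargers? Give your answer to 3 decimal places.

-0.061

At P_A = 10.2 and P_B = 10.7: Q_A = 2245.986.
∂Q_A/∂P_B = -1.2P_B = -1.2(10.7) = -12.8400.
ε = (∂Q_A/∂P_B)(P_B/Q_A) = -12.8400 × (10.7/2245.986) ≈ -0.061.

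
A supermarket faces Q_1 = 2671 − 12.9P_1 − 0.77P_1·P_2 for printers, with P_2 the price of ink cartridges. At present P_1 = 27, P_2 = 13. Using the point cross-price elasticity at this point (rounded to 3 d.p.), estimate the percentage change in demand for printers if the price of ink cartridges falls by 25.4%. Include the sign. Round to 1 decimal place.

At P_1 = 27, P_2 = 13: Q_1 = 2052.43.
∂Q_1/∂P_2 = -0.77P_1 = -20.7900.
ε = (∂Q_1/∂P_2)(P_2/Q_1) = -20.7900 × 13/2052.43 ≈ -0.132.
%ΔQ_1 ≈ ε × %ΔP_2 = -0.132 × (-25.4%) = 3.4%.

3.4%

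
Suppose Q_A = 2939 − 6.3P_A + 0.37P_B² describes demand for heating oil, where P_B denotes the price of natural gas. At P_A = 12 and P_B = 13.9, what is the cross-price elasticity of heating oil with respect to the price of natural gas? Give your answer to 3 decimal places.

0.049

At P_A = 12 and P_B = 13.9: Q_A = 2934.888.
∂Q_A/∂P_B = 0.74P_B = 0.74(13.9) = 10.2860.
ε = (∂Q_A/∂P_B)(P_B/Q_A) = 10.2860 × (13.9/2934.888) ≈ 0.049.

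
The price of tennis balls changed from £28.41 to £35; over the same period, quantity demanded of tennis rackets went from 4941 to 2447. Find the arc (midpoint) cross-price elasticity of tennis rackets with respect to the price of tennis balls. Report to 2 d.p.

-3.25

ΔQ_A = 2447 − 4941 = -2494; ΔP_B = 35 − 28.41 = 6.59.
Midpoints: Q̄_A = 3694.0, P̄_B = 31.70.
ε = (ΔQ_A/Q̄_A)/(ΔP_B/P̄_B) = (-2494/3694.0)/(6.59/31.70) ≈ -3.25.
ε < 0: tennis rackets and tennis balls are complements.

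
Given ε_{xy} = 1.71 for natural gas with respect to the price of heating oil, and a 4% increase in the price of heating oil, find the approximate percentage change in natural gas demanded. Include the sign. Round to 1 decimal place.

%ΔQ ≈ ε × %ΔP of heating oil = 1.71 × (4%) = 6.8%.

6.8%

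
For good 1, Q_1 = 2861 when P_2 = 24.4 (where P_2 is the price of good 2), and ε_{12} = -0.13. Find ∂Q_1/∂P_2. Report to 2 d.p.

ε = (∂Q_1/∂P_2)·(P_2/Q_1) ⇒ ∂Q_1/∂P_2 = ε·Q_1/P_2 = -0.13 × 2861/24.4 ≈ -15.24.

-15.24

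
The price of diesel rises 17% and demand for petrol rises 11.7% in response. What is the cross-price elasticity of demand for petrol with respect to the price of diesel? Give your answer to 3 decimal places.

ε = (%ΔQ of petrol) / (%ΔP of diesel) = (11.7%) / (17%) ≈ 0.688.
Positive cross-price elasticity: substitutes.

0.688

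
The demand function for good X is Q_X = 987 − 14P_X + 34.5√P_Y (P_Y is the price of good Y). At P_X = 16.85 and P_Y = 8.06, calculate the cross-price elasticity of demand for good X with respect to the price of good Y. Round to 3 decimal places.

0.058

At P_X = 16.85 and P_Y = 8.06: Q_X = 849.046.
∂Q_X/∂P_Y = 34.5/(2√P_Y) = 34.5/(2√8.06) = 6.0761.
ε = (∂Q_X/∂P_Y)(P_Y/Q_X) = 6.0761 × (8.06/849.046) ≈ 0.058.
ε > 0: substitutes.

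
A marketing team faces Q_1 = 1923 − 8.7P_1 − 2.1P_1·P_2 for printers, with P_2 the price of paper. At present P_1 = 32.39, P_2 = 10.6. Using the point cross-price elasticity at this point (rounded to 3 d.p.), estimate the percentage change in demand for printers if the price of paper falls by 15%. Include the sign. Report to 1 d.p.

At P_1 = 32.39, P_2 = 10.6: Q_1 = 920.206.
∂Q_1/∂P_2 = -2.1P_1 = -68.0190.
ε = (∂Q_1/∂P_2)(P_2/Q_1) = -68.0190 × 10.6/920.206 ≈ -0.784.
%ΔQ_1 ≈ ε × %ΔP_2 = -0.784 × (-15%) = 11.8%.

11.8%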